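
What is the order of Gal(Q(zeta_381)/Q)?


|Gal(Q(zeta_381)/Q)| = phi(381)
= 252

252


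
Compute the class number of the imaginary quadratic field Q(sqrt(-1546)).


K = Q(sqrt(-1546)). d mod 4 = 2, so D = disc(K) = 4d = -6184
h(K) equals the number of primitive reduced positive-definite forms (a, b, c) = a*x^2 + b*x*y + c*y^2 with b^2 - 4ac = D,
where reduced means |b| <= a <= c, with b >= 0 whenever |b| = a or a = c, and primitive means gcd(a, b, c) = 1.
Reduced forces 3a^2 <= |D| = 6184, so 1 <= a <= 45; b must have the parity of D, and c = (b^2 - D)/(4a) must be an integer >= a.
Enumerate a = 1..45, b in [-a, a]:
  a=1: (1, 0, 1546)  [1]
  a=2: (2, 0, 773)  [1]
  a=3..4: none
  a=5: (5, -4, 310), (5, 4, 310)  [2]
  a=6: none
  a=7: (7, -2, 221), (7, 2, 221)  [2]
  a=8..9: none
  a=10: (10, -4, 155), (10, 4, 155)  [2]
  a=11: (11, -8, 142), (11, 8, 142)  [2]
  a=12: none
  a=13: (13, -2, 119), (13, 2, 119)  [2]
  a=14: (14, -12, 113), (14, 12, 113)  [2]
  a=15..16: none
  a=17: (17, -2, 91), (17, 2, 91)  [2]
  a=18..21: none
  a=22: (22, -8, 71), (22, 8, 71)  [2]
  a=23: (23, -16, 70), (23, 16, 70)  [2]
  a=24: none
  a=25: (25, -4, 62), (25, 4, 62)  [2]
  a=26: (26, -24, 65), (26, 24, 65)  [2]
  a=27..28: none
  a=29: (29, -14, 55), (29, 14, 55)  [2]
  a=30: none
  a=31: (31, -4, 50), (31, 4, 50)  [2]
  a=32..33: none
  a=34: (34, -32, 53), (34, 32, 53)  [2]
  a=35: (35, -26, 49), (35, -16, 46), (35, 16, 46), (35, 26, 49)  [4]
  a=36..45: none
Total reduced forms: 1 + 1 + 2 + 2 + 2 + 2 + 2 + 2 + 2 + 2 + 2 + 2 + 2 + 2 + 2 + 2 + 4 = 34
h = 34

34


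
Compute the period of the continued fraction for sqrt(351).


Run the CF algorithm for sqrt(351).
a_0 = floor(sqrt(351)) = 18; set m_0=0, q_0=1.
Recurrence: m' = q*a - m,  q' = (d - m'^2)/q,  a' = floor((a_0 + m')/q').
  step 1: m=18, q=27, a=1
  step 2: m=9, q=10, a=2
  step 3: m=11, q=23, a=1
  step 4: m=12, q=9, a=3
  step 5: m=15, q=14, a=2
  step 6: m=13, q=13, a=2
  step 7: m=13, q=14, a=2
  step 8: m=15, q=9, a=3
  step 9: m=12, q=23, a=1
  step 10: m=11, q=10, a=2
  step 11: m=9, q=27, a=1
  step 12: m=18, q=1, a=36
a_12 = 2*a_0 = 36, so the period closes here.
sqrt(351) = [18; 1, 2, 1, 3, 2, 2, 2, 3, 1, 2, 1, 36]
Period length = 12

12


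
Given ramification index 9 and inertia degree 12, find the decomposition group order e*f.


|D_P| = e * f
= 9 * 12
= 108

108


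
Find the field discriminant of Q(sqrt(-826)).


For K = Q(sqrt(d)) with d squarefree: disc(K) = d if d = 1 mod 4, and disc(K) = 4d if d = 2 or 3 mod 4.
Here d = -826, and d mod 4 = 2.
d = 2 mod 4, not 1 (O_K = Z[sqrt(d)]), so disc(K) = 4d = 4 * (-826) = -3304

-3304


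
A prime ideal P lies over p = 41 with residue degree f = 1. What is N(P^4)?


N(P^a) = p^(a*f)
= 41^(4*1)
= 41^4
= 2825761

2825761


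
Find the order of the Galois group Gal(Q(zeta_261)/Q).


|Gal(Q(zeta_261)/Q)| = phi(261)
= 168

168


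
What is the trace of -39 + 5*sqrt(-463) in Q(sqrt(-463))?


Tr(a + b*sqrt(d)) = (a + b*sqrt(d)) + (a - b*sqrt(d)) = 2a
= 2 * (-39)
= -78

-78


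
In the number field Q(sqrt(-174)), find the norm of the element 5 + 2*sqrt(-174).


N(a + b*sqrt(d)) = a^2 - d*b^2
= (5)^2 - (-174)*(2)^2
= 25 + 696
= 721

721


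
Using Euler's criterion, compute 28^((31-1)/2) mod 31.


p = 31 is prime and the exponent is (p-1)/2 = 15, so by Euler's criterion 28^15 = (28/31) = +1 or -1 mod 31.
Compute by square-and-multiply:
  15 = 8 + 4 + 2 + 1 (binary 1111)
  Repeated squaring mod 31: 28^1 = 28, 28^2 = 9, 28^4 = 19, 28^8 = 20
  28^15 = 28^8 * 28^4 * 28^2 * 28^1 = 20 * 19 * 9 * 28 mod 31
    20 * 19 = 380 = 8 mod 31
    8 * 9 = 72 = 10 mod 31
    10 * 28 = 280 = 1 mod 31
  28^15 = 1 mod 31
Result 1: 28 is a quadratic residue mod 31.
28^15 mod 31 = 1

1


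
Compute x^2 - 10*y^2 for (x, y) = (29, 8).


x^2 - d*y^2
= 29^2 - 10*8^2
= 841 - 640
= 201

201


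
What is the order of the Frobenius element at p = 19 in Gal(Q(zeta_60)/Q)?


The Frobenius at p in Gal(Q(zeta_n)/Q) = (Z/nZ)* is the class of p, so its order is ord_60(19), the smallest k >= 1 with 19^k = 1 mod 60.
n = 60 = 2^2 * 3 * 5, phi(60) = 16; the order divides phi(n).
Divisors of 16: 1, 2, 4, 8, 16
Repeated squaring mod 60: 19^1 = 19, 19^2 = 1, 19^4 = 1, 19^8 = 1, 19^16 = 1
Test divisors in increasing order:
  k=1: 19^1 = 19 mod 60
  k=2: 19^2 = 1 mod 60  <- first divisor giving 1
Order = 2

2


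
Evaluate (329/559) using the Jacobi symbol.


Compute (329/559) via quadratic reciprocity:
  reciprocity: (329/559) -> +(559/329)
  reduce: (230/329)
  pull out 2: (2/329) = +1  (since 329 mod 8 = 1)
  reciprocity: (115/329) -> +(329/115)
  reduce: (99/115)
  reciprocity: (99/115) -> -(115/99)
  reduce: (16/99)
  pull out 2: (2/99) = -1  (since 99 mod 8 = 3)
  pull out 2: (2/99) = -1  (since 99 mod 8 = 3)
  pull out 2: (2/99) = -1  (since 99 mod 8 = 3)
  pull out 2: (2/99) = -1  (since 99 mod 8 = 3)
  (1/99) = 1
Product of signs = -1

-1


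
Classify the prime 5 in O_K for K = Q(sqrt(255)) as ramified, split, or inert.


K = Q(sqrt(255)). Since d mod 4 = 3, disc(K) = 1020.
Check p | disc: 1020 mod 5 = 0.
p divides disc, so p ramifies: (p) = P^2 with e=2, f=1, g=1.
Therefore p is ramified.

ramified


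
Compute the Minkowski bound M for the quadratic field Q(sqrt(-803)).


d = -803, d mod 4 = 1, so disc(K) = d = -803; |disc(K)| = 803
Imaginary quadratic field, so n = 2, s = r2 = 1, r1 = 0
M = (n!/n^n) * (4/pi)^s * sqrt(|disc(K)|) = (2!/2^2) * (4/pi)^1 * sqrt(803)
= 0.5 * 1.273240 * 28.337255
= 18.0401

18.0401


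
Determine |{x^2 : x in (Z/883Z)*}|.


For prime p, the number of non-zero quadratic residues is (p-1)/2.
= (883-1)/2
= 441

441


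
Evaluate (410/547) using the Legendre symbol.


p = 547 is prime, so compute (410/547) with the reciprocity algorithm (Jacobi-symbol steps: pull out 2s via (2/n), flip via reciprocity, reduce):
  pull out 2: (2/547) = -1  (since 547 mod 8 = 3)
  reciprocity: (205/547) -> +(547/205)
  reduce: (137/205)
  reciprocity: (137/205) -> +(205/137)
  reduce: (68/137)
  pull out 2: (2/137) = +1  (since 137 mod 8 = 1)
  pull out 2: (2/137) = +1  (since 137 mod 8 = 1)
  reciprocity: (17/137) -> +(137/17)
  reduce: (1/17)
  (1/17) = 1
Product of signs = -1
(410/547) = -1

-1


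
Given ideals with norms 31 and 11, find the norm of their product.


N(IJ) = N(I) * N(J)
= 31 * 11
= 341

341


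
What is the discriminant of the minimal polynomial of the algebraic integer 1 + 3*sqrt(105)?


The element 1 + 3*sqrt(105) has minimal polynomial:
x^2 - 2*x - 944
Discriminant = (-2)^2 - 4*(-944)
= 4 + 3776
= 3780

3780


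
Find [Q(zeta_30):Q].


The degree equals Euler's totient phi(30).
30 = 2 * 3 * 5
phi(30) = 8

8


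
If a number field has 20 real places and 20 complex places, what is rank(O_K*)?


By Dirichlet's unit theorem:
rank = r1 + r2 - 1
= 20 + 20 - 1
= 39

39


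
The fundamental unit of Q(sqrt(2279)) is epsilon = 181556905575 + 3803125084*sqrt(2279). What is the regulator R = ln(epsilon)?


epsilon = 181556905575 + 3803125084*sqrt(2279)
= 3.6311e+11
R = ln(3.6311e+11)
= 26.6180

26.6180


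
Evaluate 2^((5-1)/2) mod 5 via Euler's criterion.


p = 5 is prime and the exponent is (p-1)/2 = 2, so by Euler's criterion 2^2 = (2/5) = +1 or -1 mod 5.
Compute by square-and-multiply:
  2 = 2 (binary 10)
  Repeated squaring mod 5: 2^1 = 2, 2^2 = 4
  2^2 = 4 mod 5
Result 4 = p - 1 = -1 mod 5: 2 is a quadratic non-residue mod 5. As a residue in [0, p-1] the value is 4.
2^2 mod 5 = 4

4


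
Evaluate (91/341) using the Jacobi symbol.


Compute (91/341) via quadratic reciprocity:
  reciprocity: (91/341) -> +(341/91)
  reduce: (68/91)
  pull out 2: (2/91) = -1  (since 91 mod 8 = 3)
  pull out 2: (2/91) = -1  (since 91 mod 8 = 3)
  reciprocity: (17/91) -> +(91/17)
  reduce: (6/17)
  pull out 2: (2/17) = +1  (since 17 mod 8 = 1)
  reciprocity: (3/17) -> +(17/3)
  reduce: (2/3)
  pull out 2: (2/3) = -1  (since 3 mod 8 = 3)
  (1/3) = 1
Product of signs = -1

-1


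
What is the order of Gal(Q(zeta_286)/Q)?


|Gal(Q(zeta_286)/Q)| = phi(286)
= 120

120


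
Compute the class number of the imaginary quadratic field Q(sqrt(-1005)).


K = Q(sqrt(-1005)). d mod 4 = 3, so D = disc(K) = 4d = -4020
h(K) equals the number of primitive reduced positive-definite forms (a, b, c) = a*x^2 + b*x*y + c*y^2 with b^2 - 4ac = D,
where reduced means |b| <= a <= c, with b >= 0 whenever |b| = a or a = c, and primitive means gcd(a, b, c) = 1.
Reduced forces 3a^2 <= |D| = 4020, so 1 <= a <= 36; b must have the parity of D, and c = (b^2 - D)/(4a) must be an integer >= a.
Enumerate a = 1..36, b in [-a, a]:
  a=1: (1, 0, 1005)  [1]
  a=2: (2, 2, 503)  [1]
  a=3: (3, 0, 335)  [1]
  a=4: none
  a=5: (5, 0, 201)  [1]
  a=6: (6, 6, 169)  [1]
  a=7..9: none
  a=10: (10, 10, 103)  [1]
  a=11..12: none
  a=13: (13, -6, 78), (13, 6, 78)  [2]
  a=14: none
  a=15: (15, 0, 67)  [1]
  a=16: none
  a=17: (17, -14, 62), (17, 14, 62)  [2]
  a=18..25: none
  a=26: (26, -6, 39), (26, 6, 39)  [2]
  a=27..29: none
  a=30: (30, 30, 41)  [1]
  a=31: (31, -14, 34), (31, 14, 34)  [2]
  a=32..36: none
Total reduced forms: 1 + 1 + 1 + 1 + 1 + 1 + 2 + 1 + 2 + 2 + 1 + 2 = 16
h = 16

16


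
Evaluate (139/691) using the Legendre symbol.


p = 691 is prime, so compute (139/691) with the reciprocity algorithm (Jacobi-symbol steps: pull out 2s via (2/n), flip via reciprocity, reduce):
  reciprocity: (139/691) -> -(691/139)
  reduce: (135/139)
  reciprocity: (135/139) -> -(139/135)
  reduce: (4/135)
  pull out 2: (2/135) = +1  (since 135 mod 8 = 7)
  pull out 2: (2/135) = +1  (since 135 mod 8 = 7)
  (1/135) = 1
Product of signs = 1
(139/691) = 1

1


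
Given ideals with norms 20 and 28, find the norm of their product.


N(IJ) = N(I) * N(J)
= 20 * 28
= 560

560


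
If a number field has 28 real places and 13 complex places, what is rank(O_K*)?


By Dirichlet's unit theorem:
rank = r1 + r2 - 1
= 28 + 13 - 1
= 40

40


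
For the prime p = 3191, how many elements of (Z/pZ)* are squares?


For prime p, the number of non-zero quadratic residues is (p-1)/2.
= (3191-1)/2
= 1595

1595


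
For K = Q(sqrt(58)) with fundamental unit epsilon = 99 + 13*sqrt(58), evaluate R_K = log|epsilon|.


epsilon = 99 + 13*sqrt(58)
= 198.0051
R = ln(198.0051)
= 5.2883

5.2883


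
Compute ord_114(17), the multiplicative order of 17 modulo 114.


We want ord_114(17), the smallest k >= 1 with 17^k = 1 mod 114.
n = 114 = 2 * 3 * 19, phi(114) = 36; the order divides phi(n).
Divisors of 36: 1, 2, 3, 4, 6, 9, 12, 18, 36
Repeated squaring mod 114: 17^1 = 17, 17^2 = 61, 17^4 = 73, 17^8 = 85, 17^16 = 43, 17^32 = 25
Test divisors in increasing order:
  k=1: 17^1 = 17 mod 114
  k=2: 17^2 = 61 mod 114
  k=3: 17^3 = 61 * 17 = 11 mod 114
  k=4: 17^4 = 73 mod 114
  k=6: 17^6 = 73 * 61 = 7 mod 114
  k=9: 17^9 = 85 * 17 = 77 mod 114
  k=12: 17^12 = 85 * 73 = 49 mod 114
  k=18: 17^18 = 43 * 61 = 1 mod 114  <- first divisor giving 1
Order = 18

18


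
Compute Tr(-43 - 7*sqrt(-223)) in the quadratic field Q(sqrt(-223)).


Tr(a + b*sqrt(d)) = (a + b*sqrt(d)) + (a - b*sqrt(d)) = 2a
= 2 * (-43)
= -86

-86


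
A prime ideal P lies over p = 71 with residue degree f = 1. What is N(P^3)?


N(P^a) = p^(a*f)
= 71^(3*1)
= 71^3
= 357911

357911


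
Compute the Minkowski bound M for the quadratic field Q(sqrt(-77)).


d = -77, d mod 4 = 3, so disc(K) = 4d = -308; |disc(K)| = 308
Imaginary quadratic field, so n = 2, s = r2 = 1, r1 = 0
M = (n!/n^n) * (4/pi)^s * sqrt(|disc(K)|) = (2!/2^2) * (4/pi)^1 * sqrt(308)
= 0.5 * 1.273240 * 17.549929
= 11.1726

11.1726


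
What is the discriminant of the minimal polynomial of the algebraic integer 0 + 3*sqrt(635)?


The element 0 + 3*sqrt(635) has minimal polynomial:
x^2 + 0*x - 5715
Discriminant = (0)^2 - 4*(-5715)
= 0 + 22860
= 22860

22860


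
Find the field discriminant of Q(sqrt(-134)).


For K = Q(sqrt(d)) with d squarefree: disc(K) = d if d = 1 mod 4, and disc(K) = 4d if d = 2 or 3 mod 4.
Here d = -134, and d mod 4 = 2.
d = 2 mod 4, not 1 (O_K = Z[sqrt(d)]), so disc(K) = 4d = 4 * (-134) = -536

-536


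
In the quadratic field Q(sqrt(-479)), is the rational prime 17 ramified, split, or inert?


K = Q(sqrt(-479)). Since d mod 4 = 1, disc(K) = -479.
Check p | disc: -479 mod 17 = 14.
p does not divide disc. Compute Legendre symbol (d/p):
14^((17-1)/2) mod 17 = -1
(d/p) = -1, so p is inert: (p) stays prime with e=1, f=2, g=1.
Therefore p is inert.

inert


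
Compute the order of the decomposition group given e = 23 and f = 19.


|D_P| = e * f
= 23 * 19
= 437

437


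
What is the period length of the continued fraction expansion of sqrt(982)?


Run the CF algorithm for sqrt(982).
a_0 = floor(sqrt(982)) = 31; set m_0=0, q_0=1.
Recurrence: m' = q*a - m,  q' = (d - m'^2)/q,  a' = floor((a_0 + m')/q').
  step 1: m=31, q=21, a=2
  step 2: m=11, q=41, a=1
  step 3: m=30, q=2, a=30
  step 4: m=30, q=41, a=1
  step 5: m=11, q=21, a=2
  step 6: m=31, q=1, a=62
a_6 = 2*a_0 = 62, so the period closes here.
sqrt(982) = [31; 2, 1, 30, 1, 2, 62]
Period length = 6

6


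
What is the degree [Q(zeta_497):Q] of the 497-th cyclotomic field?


The degree equals Euler's totient phi(497).
497 = 7 * 71
phi(497) = 420

420


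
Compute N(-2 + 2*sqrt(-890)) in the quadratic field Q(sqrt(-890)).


N(a + b*sqrt(d)) = a^2 - d*b^2
= (-2)^2 - (-890)*(2)^2
= 4 + 3560
= 3564

3564


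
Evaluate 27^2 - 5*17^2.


x^2 - d*y^2
= 27^2 - 5*17^2
= 729 - 1445
= -716

-716


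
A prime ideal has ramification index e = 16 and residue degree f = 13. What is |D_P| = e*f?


|D_P| = e * f
= 16 * 13
= 208

208


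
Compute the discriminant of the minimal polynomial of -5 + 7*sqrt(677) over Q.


The element -5 + 7*sqrt(677) has minimal polynomial:
x^2 + 10*x - 33148
Discriminant = (10)^2 - 4*(-33148)
= 100 + 132592
= 132692

132692


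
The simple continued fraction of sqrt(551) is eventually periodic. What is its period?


Run the CF algorithm for sqrt(551).
a_0 = floor(sqrt(551)) = 23; set m_0=0, q_0=1.
Recurrence: m' = q*a - m,  q' = (d - m'^2)/q,  a' = floor((a_0 + m')/q').
  step 1: m=23, q=22, a=2
  step 2: m=21, q=5, a=8
  step 3: m=19, q=38, a=1
  step 4: m=19, q=5, a=8
  step 5: m=21, q=22, a=2
  step 6: m=23, q=1, a=46
a_6 = 2*a_0 = 46, so the period closes here.
sqrt(551) = [23; 2, 8, 1, 8, 2, 46]
Period length = 6

6


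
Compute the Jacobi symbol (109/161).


Compute (109/161) via quadratic reciprocity:
  reciprocity: (109/161) -> +(161/109)
  reduce: (52/109)
  pull out 2: (2/109) = -1  (since 109 mod 8 = 5)
  pull out 2: (2/109) = -1  (since 109 mod 8 = 5)
  reciprocity: (13/109) -> +(109/13)
  reduce: (5/13)
  reciprocity: (5/13) -> +(13/5)
  reduce: (3/5)
  reciprocity: (3/5) -> +(5/3)
  reduce: (2/3)
  pull out 2: (2/3) = -1  (since 3 mod 8 = 3)
  (1/3) = 1
Product of signs = -1

-1


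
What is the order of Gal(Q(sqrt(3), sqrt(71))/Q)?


The 2 square roots of distinct primes are multiplicatively independent over Q,
so [K:Q] = 2^2 and Gal(K/Q) is isomorphic to (Z/2Z)^2.
|Gal| = 2^2 = 4

4


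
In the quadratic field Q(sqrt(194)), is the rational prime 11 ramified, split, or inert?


K = Q(sqrt(194)). Since d mod 4 = 2, disc(K) = 776.
Check p | disc: 776 mod 11 = 6.
p does not divide disc. Compute Legendre symbol (d/p):
7^((11-1)/2) mod 11 = -1
(d/p) = -1, so p is inert: (p) stays prime with e=1, f=2, g=1.
Therefore p is inert.

inert


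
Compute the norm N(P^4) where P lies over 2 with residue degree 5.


N(P^a) = p^(a*f)
= 2^(4*5)
= 2^20
= 1048576

1048576


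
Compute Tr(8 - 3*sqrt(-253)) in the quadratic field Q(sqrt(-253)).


Tr(a + b*sqrt(d)) = (a + b*sqrt(d)) + (a - b*sqrt(d)) = 2a
= 2 * (8)
= 16

16


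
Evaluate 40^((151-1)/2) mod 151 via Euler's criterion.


p = 151 is prime and the exponent is (p-1)/2 = 75, so by Euler's criterion 40^75 = (40/151) = +1 or -1 mod 151.
Compute by square-and-multiply:
  75 = 64 + 8 + 2 + 1 (binary 1001011)
  Repeated squaring mod 151: 40^1 = 40, 40^2 = 90, 40^4 = 97, 40^8 = 47, 40^16 = 95, 40^32 = 116, 40^64 = 17
  40^75 = 40^64 * 40^8 * 40^2 * 40^1 = 17 * 47 * 90 * 40 mod 151
    17 * 47 = 799 = 44 mod 151
    44 * 90 = 3960 = 34 mod 151
    34 * 40 = 1360 = 1 mod 151
  40^75 = 1 mod 151
Result 1: 40 is a quadratic residue mod 151.
40^75 mod 151 = 1

1


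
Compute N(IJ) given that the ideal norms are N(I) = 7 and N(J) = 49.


N(IJ) = N(I) * N(J)
= 7 * 49
= 343

343


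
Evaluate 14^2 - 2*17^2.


x^2 - d*y^2
= 14^2 - 2*17^2
= 196 - 578
= -382

-382


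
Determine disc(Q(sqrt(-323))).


For K = Q(sqrt(d)) with d squarefree: disc(K) = d if d = 1 mod 4, and disc(K) = 4d if d = 2 or 3 mod 4.
Here d = -323, and d mod 4 = 1.
d = 1 mod 4 (O_K = Z[(1+sqrt(d))/2]), so disc(K) = d = -323

-323


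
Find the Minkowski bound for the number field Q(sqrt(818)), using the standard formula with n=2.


d = 818, d mod 4 = 2, so disc(K) = 4d = 3272; |disc(K)| = 3272
Real quadratic field, so n = 2, s = r2 = 0, r1 = 2
M = (n!/n^n) * (4/pi)^s * sqrt(|disc(K)|) = (2!/2^2) * (4/pi)^0 * sqrt(3272)
= 0.5 * 1.000000 * 57.201399
= 28.6007

28.6007


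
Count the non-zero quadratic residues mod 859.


For prime p, the number of non-zero quadratic residues is (p-1)/2.
= (859-1)/2
= 429

429


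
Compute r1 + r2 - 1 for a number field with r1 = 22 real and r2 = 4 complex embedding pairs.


By Dirichlet's unit theorem:
rank = r1 + r2 - 1
= 22 + 4 - 1
= 25

25


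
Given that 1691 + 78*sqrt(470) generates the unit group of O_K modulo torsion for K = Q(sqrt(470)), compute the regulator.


epsilon = 1691 + 78*sqrt(470)
= 3381.9997
R = ln(3381.9997)
= 8.1262

8.1262


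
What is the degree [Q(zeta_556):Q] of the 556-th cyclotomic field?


The degree equals Euler's totient phi(556).
556 = 2^2 * 139
phi(556) = 276

276


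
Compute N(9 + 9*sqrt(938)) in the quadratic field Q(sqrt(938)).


N(a + b*sqrt(d)) = a^2 - d*b^2
= (9)^2 - (938)*(9)^2
= 81 - 75978
= -75897

-75897


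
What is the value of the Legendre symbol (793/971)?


p = 971 is prime, so compute (793/971) with the reciprocity algorithm (Jacobi-symbol steps: pull out 2s via (2/n), flip via reciprocity, reduce):
  reciprocity: (793/971) -> +(971/793)
  reduce: (178/793)
  pull out 2: (2/793) = +1  (since 793 mod 8 = 1)
  reciprocity: (89/793) -> +(793/89)
  reduce: (81/89)
  reciprocity: (81/89) -> +(89/81)
  reduce: (8/81)
  pull out 2: (2/81) = +1  (since 81 mod 8 = 1)
  pull out 2: (2/81) = +1  (since 81 mod 8 = 1)
  pull out 2: (2/81) = +1  (since 81 mod 8 = 1)
  (1/81) = 1
Product of signs = 1
(793/971) = 1

1


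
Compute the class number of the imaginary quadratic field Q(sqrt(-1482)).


K = Q(sqrt(-1482)). d mod 4 = 2, so D = disc(K) = 4d = -5928
h(K) equals the number of primitive reduced positive-definite forms (a, b, c) = a*x^2 + b*x*y + c*y^2 with b^2 - 4ac = D,
where reduced means |b| <= a <= c, with b >= 0 whenever |b| = a or a = c, and primitive means gcd(a, b, c) = 1.
Reduced forces 3a^2 <= |D| = 5928, so 1 <= a <= 44; b must have the parity of D, and c = (b^2 - D)/(4a) must be an integer >= a.
Enumerate a = 1..44, b in [-a, a]:
  a=1: (1, 0, 1482)  [1]
  a=2: (2, 0, 741)  [1]
  a=3: (3, 0, 494)  [1]
  a=4..5: none
  a=6: (6, 0, 247)  [1]
  a=7: (7, -6, 213), (7, 6, 213)  [2]
  a=8..10: none
  a=11: (11, -10, 137), (11, 10, 137)  [2]
  a=12: none
  a=13: (13, 0, 114)  [1]
  a=14: (14, -8, 107), (14, 8, 107)  [2]
  a=15..18: none
  a=19: (19, 0, 78)  [1]
  a=20: none
  a=21: (21, -6, 71), (21, 6, 71)  [2]
  a=22: (22, -12, 69), (22, 12, 69)  [2]
  a=23: (23, -12, 66), (23, 12, 66)  [2]
  a=24..25: none
  a=26: (26, 0, 57)  [1]
  a=27..32: none
  a=33: (33, -12, 46), (33, 12, 46)  [2]
  a=34..37: none
  a=38: (38, 0, 39)  [1]
  a=39..41: none
  a=42: (42, -36, 43), (42, 36, 43)  [2]
  a=43..44: none
Total reduced forms: 1 + 1 + 1 + 1 + 2 + 2 + 1 + 2 + 1 + 2 + 2 + 2 + 1 + 2 + 1 + 2 = 24
h = 24

24


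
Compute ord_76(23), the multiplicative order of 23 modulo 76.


We want ord_76(23), the smallest k >= 1 with 23^k = 1 mod 76.
n = 76 = 2^2 * 19, phi(76) = 36; the order divides phi(n).
Divisors of 36: 1, 2, 3, 4, 6, 9, 12, 18, 36
Repeated squaring mod 76: 23^1 = 23, 23^2 = 73, 23^4 = 9, 23^8 = 5, 23^16 = 25, 23^32 = 17
Test divisors in increasing order:
  k=1: 23^1 = 23 mod 76
  k=2: 23^2 = 73 mod 76
  k=3: 23^3 = 73 * 23 = 7 mod 76
  k=4: 23^4 = 9 mod 76
  k=6: 23^6 = 9 * 73 = 49 mod 76
  k=9: 23^9 = 5 * 23 = 39 mod 76
  k=12: 23^12 = 5 * 9 = 45 mod 76
  k=18: 23^18 = 25 * 73 = 1 mod 76  <- first divisor giving 1
Order = 18

18


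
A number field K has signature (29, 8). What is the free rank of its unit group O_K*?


By Dirichlet's unit theorem:
rank = r1 + r2 - 1
= 29 + 8 - 1
= 36

36


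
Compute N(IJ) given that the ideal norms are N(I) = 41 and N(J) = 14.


N(IJ) = N(I) * N(J)
= 41 * 14
= 574

574


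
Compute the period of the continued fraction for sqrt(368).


Run the CF algorithm for sqrt(368).
a_0 = floor(sqrt(368)) = 19; set m_0=0, q_0=1.
Recurrence: m' = q*a - m,  q' = (d - m'^2)/q,  a' = floor((a_0 + m')/q').
  step 1: m=19, q=7, a=5
  step 2: m=16, q=16, a=2
  step 3: m=16, q=7, a=5
  step 4: m=19, q=1, a=38
a_4 = 2*a_0 = 38, so the period closes here.
sqrt(368) = [19; 5, 2, 5, 38]
Period length = 4

4


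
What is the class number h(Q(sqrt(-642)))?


K = Q(sqrt(-642)). d mod 4 = 2, so D = disc(K) = 4d = -2568
h(K) equals the number of primitive reduced positive-definite forms (a, b, c) = a*x^2 + b*x*y + c*y^2 with b^2 - 4ac = D,
where reduced means |b| <= a <= c, with b >= 0 whenever |b| = a or a = c, and primitive means gcd(a, b, c) = 1.
Reduced forces 3a^2 <= |D| = 2568, so 1 <= a <= 29; b must have the parity of D, and c = (b^2 - D)/(4a) must be an integer >= a.
Enumerate a = 1..29, b in [-a, a]:
  a=1: (1, 0, 642)  [1]
  a=2: (2, 0, 321)  [1]
  a=3: (3, 0, 214)  [1]
  a=4..5: none
  a=6: (6, 0, 107)  [1]
  a=7: (7, -6, 93), (7, 6, 93)  [2]
  a=8..13: none
  a=14: (14, -8, 47), (14, 8, 47)  [2]
  a=15..16: none
  a=17: (17, -4, 38), (17, 4, 38)  [2]
  a=18: none
  a=19: (19, -4, 34), (19, 4, 34)  [2]
  a=20: none
  a=21: (21, -6, 31), (21, 6, 31)  [2]
  a=22: none
  a=23: (23, -10, 29), (23, 10, 29)  [2]
  a=24..29: none
Total reduced forms: 1 + 1 + 1 + 1 + 2 + 2 + 2 + 2 + 2 + 2 = 16
h = 16

16


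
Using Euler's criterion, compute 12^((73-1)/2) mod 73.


p = 73 is prime and the exponent is (p-1)/2 = 36, so by Euler's criterion 12^36 = (12/73) = +1 or -1 mod 73.
Compute by square-and-multiply:
  36 = 32 + 4 (binary 100100)
  Repeated squaring mod 73: 12^1 = 12, 12^2 = 71, 12^4 = 4, 12^8 = 16, 12^16 = 37, 12^32 = 55
  12^36 = 12^32 * 12^4 = 55 * 4 mod 73
    55 * 4 = 220 = 1 mod 73
  12^36 = 1 mod 73
Result 1: 12 is a quadratic residue mod 73.
12^36 mod 73 = 1

1


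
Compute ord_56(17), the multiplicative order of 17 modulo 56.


We want ord_56(17), the smallest k >= 1 with 17^k = 1 mod 56.
n = 56 = 2^3 * 7, phi(56) = 24; the order divides phi(n).
Divisors of 24: 1, 2, 3, 4, 6, 8, 12, 24
Repeated squaring mod 56: 17^1 = 17, 17^2 = 9, 17^4 = 25, 17^8 = 9, 17^16 = 25
Test divisors in increasing order:
  k=1: 17^1 = 17 mod 56
  k=2: 17^2 = 9 mod 56
  k=3: 17^3 = 9 * 17 = 41 mod 56
  k=4: 17^4 = 25 mod 56
  k=6: 17^6 = 25 * 9 = 1 mod 56  <- first divisor giving 1
Order = 6

6


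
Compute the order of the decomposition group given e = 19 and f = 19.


|D_P| = e * f
= 19 * 19
= 361

361


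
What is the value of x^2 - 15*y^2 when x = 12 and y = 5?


x^2 - d*y^2
= 12^2 - 15*5^2
= 144 - 375
= -231

-231


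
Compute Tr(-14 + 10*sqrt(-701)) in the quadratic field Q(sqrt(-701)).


Tr(a + b*sqrt(d)) = (a + b*sqrt(d)) + (a - b*sqrt(d)) = 2a
= 2 * (-14)
= -28

-28


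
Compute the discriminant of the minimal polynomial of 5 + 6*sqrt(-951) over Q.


The element 5 + 6*sqrt(-951) has minimal polynomial:
x^2 - 10*x + 34261
Discriminant = (-10)^2 - 4*(34261)
= 100 - 137044
= -136944

-136944


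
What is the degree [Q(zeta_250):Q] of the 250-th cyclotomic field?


The degree equals Euler's totient phi(250).
250 = 2 * 5^3
phi(250) = 100

100


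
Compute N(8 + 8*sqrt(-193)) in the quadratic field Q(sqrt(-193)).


N(a + b*sqrt(d)) = a^2 - d*b^2
= (8)^2 - (-193)*(8)^2
= 64 + 12352
= 12416

12416


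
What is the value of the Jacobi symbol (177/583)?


Compute (177/583) via quadratic reciprocity:
  reciprocity: (177/583) -> +(583/177)
  reduce: (52/177)
  pull out 2: (2/177) = +1  (since 177 mod 8 = 1)
  pull out 2: (2/177) = +1  (since 177 mod 8 = 1)
  reciprocity: (13/177) -> +(177/13)
  reduce: (8/13)
  pull out 2: (2/13) = -1  (since 13 mod 8 = 5)
  pull out 2: (2/13) = -1  (since 13 mod 8 = 5)
  pull out 2: (2/13) = -1  (since 13 mod 8 = 5)
  (1/13) = 1
Product of signs = -1

-1


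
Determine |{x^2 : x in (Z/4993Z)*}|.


For prime p, the number of non-zero quadratic residues is (p-1)/2.
= (4993-1)/2
= 2496

2496


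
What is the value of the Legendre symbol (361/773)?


p = 773 is prime, so compute (361/773) with the reciprocity algorithm (Jacobi-symbol steps: pull out 2s via (2/n), flip via reciprocity, reduce):
  reciprocity: (361/773) -> +(773/361)
  reduce: (51/361)
  reciprocity: (51/361) -> +(361/51)
  reduce: (4/51)
  pull out 2: (2/51) = -1  (since 51 mod 8 = 3)
  pull out 2: (2/51) = -1  (since 51 mod 8 = 3)
  (1/51) = 1
Product of signs = 1
(361/773) = 1

1


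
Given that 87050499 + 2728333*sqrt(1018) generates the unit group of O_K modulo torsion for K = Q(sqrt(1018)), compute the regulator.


epsilon = 87050499 + 2728333*sqrt(1018)
= 1.7410e+08
R = ln(1.7410e+08)
= 18.9751

18.9751


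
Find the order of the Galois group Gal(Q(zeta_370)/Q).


|Gal(Q(zeta_370)/Q)| = phi(370)
= 144

144


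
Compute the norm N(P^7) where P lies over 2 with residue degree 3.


N(P^a) = p^(a*f)
= 2^(7*3)
= 2^21
= 2097152

2097152


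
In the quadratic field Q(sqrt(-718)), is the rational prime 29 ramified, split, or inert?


K = Q(sqrt(-718)). Since d mod 4 = 2, disc(K) = -2872.
Check p | disc: -2872 mod 29 = 28.
p does not divide disc. Compute Legendre symbol (d/p):
7^((29-1)/2) mod 29 = 1
(d/p) = 1, so p splits: (p) = P*P' with e=1, f=1, g=2.
Therefore p is split.

split


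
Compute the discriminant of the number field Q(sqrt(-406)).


For K = Q(sqrt(d)) with d squarefree: disc(K) = d if d = 1 mod 4, and disc(K) = 4d if d = 2 or 3 mod 4.
Here d = -406, and d mod 4 = 2.
d = 2 mod 4, not 1 (O_K = Z[sqrt(d)]), so disc(K) = 4d = 4 * (-406) = -1624

-1624


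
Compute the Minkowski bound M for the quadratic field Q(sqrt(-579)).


d = -579, d mod 4 = 1, so disc(K) = d = -579; |disc(K)| = 579
Imaginary quadratic field, so n = 2, s = r2 = 1, r1 = 0
M = (n!/n^n) * (4/pi)^s * sqrt(|disc(K)|) = (2!/2^2) * (4/pi)^1 * sqrt(579)
= 0.5 * 1.273240 * 24.062419
= 15.3186

15.3186


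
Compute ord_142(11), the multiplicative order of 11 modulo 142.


We want ord_142(11), the smallest k >= 1 with 11^k = 1 mod 142.
n = 142 = 2 * 71, phi(142) = 70; the order divides phi(n).
Divisors of 70: 1, 2, 5, 7, 10, 14, 35, 70
Repeated squaring mod 142: 11^1 = 11, 11^2 = 121, 11^4 = 15, 11^8 = 83, 11^16 = 73, 11^32 = 75, 11^64 = 87
Test divisors in increasing order:
  k=1: 11^1 = 11 mod 142
  k=2: 11^2 = 121 mod 142
  k=5: 11^5 = 15 * 11 = 23 mod 142
  k=7: 11^7 = 15 * 121 * 11 = 85 mod 142
  k=10: 11^10 = 83 * 121 = 103 mod 142
  k=14: 11^14 = 83 * 15 * 121 = 125 mod 142
  k=35: 11^35 = 75 * 121 * 11 = 141 mod 142
  k=70: 11^70 = 87 * 15 * 121 = 1 mod 142  <- first divisor giving 1
Order = 70

70


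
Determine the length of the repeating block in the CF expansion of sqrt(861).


Run the CF algorithm for sqrt(861).
a_0 = floor(sqrt(861)) = 29; set m_0=0, q_0=1.
Recurrence: m' = q*a - m,  q' = (d - m'^2)/q,  a' = floor((a_0 + m')/q').
  step 1: m=29, q=20, a=2
  step 2: m=11, q=37, a=1
  step 3: m=26, q=5, a=11
  step 4: m=29, q=4, a=14
  step 5: m=27, q=33, a=1
  step 6: m=6, q=25, a=1
  step 7: m=19, q=20, a=2
  step 8: m=21, q=21, a=2
  step 9: m=21, q=20, a=2
  step 10: m=19, q=25, a=1
  step 11: m=6, q=33, a=1
  step 12: m=27, q=4, a=14
  step 13: m=29, q=5, a=11
  step 14: m=26, q=37, a=1
  step 15: m=11, q=20, a=2
  step 16: m=29, q=1, a=58
a_16 = 2*a_0 = 58, so the period closes here.
sqrt(861) = [29; 2, 1, 11, 14, 1, 1, 2, 2, 2, 1, 1, 14, 11, 1, 2, 58]
Period length = 16

16


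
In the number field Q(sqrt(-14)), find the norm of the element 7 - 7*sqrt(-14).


N(a + b*sqrt(d)) = a^2 - d*b^2
= (7)^2 - (-14)*(-7)^2
= 49 + 686
= 735

735


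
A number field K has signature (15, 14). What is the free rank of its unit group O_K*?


By Dirichlet's unit theorem:
rank = r1 + r2 - 1
= 15 + 14 - 1
= 28

28


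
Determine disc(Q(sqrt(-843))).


For K = Q(sqrt(d)) with d squarefree: disc(K) = d if d = 1 mod 4, and disc(K) = 4d if d = 2 or 3 mod 4.
Here d = -843, and d mod 4 = 1.
d = 1 mod 4 (O_K = Z[(1+sqrt(d))/2]), so disc(K) = d = -843

-843


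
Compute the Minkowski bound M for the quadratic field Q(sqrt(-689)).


d = -689, d mod 4 = 3, so disc(K) = 4d = -2756; |disc(K)| = 2756
Imaginary quadratic field, so n = 2, s = r2 = 1, r1 = 0
M = (n!/n^n) * (4/pi)^s * sqrt(|disc(K)|) = (2!/2^2) * (4/pi)^1 * sqrt(2756)
= 0.5 * 1.273240 * 52.497619
= 33.4210

33.4210


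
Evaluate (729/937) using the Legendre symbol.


p = 937 is prime, so compute (729/937) with the reciprocity algorithm (Jacobi-symbol steps: pull out 2s via (2/n), flip via reciprocity, reduce):
  reciprocity: (729/937) -> +(937/729)
  reduce: (208/729)
  pull out 2: (2/729) = +1  (since 729 mod 8 = 1)
  pull out 2: (2/729) = +1  (since 729 mod 8 = 1)
  pull out 2: (2/729) = +1  (since 729 mod 8 = 1)
  pull out 2: (2/729) = +1  (since 729 mod 8 = 1)
  reciprocity: (13/729) -> +(729/13)
  reduce: (1/13)
  (1/13) = 1
Product of signs = 1
(729/937) = 1

1


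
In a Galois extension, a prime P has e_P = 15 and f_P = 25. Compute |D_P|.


|D_P| = e * f
= 15 * 25
= 375

375


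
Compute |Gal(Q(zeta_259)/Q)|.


|Gal(Q(zeta_259)/Q)| = phi(259)
= 216

216


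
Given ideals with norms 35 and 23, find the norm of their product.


N(IJ) = N(I) * N(J)
= 35 * 23
= 805

805


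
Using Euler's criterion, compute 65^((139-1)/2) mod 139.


p = 139 is prime and the exponent is (p-1)/2 = 69, so by Euler's criterion 65^69 = (65/139) = +1 or -1 mod 139.
Compute by square-and-multiply:
  69 = 64 + 4 + 1 (binary 1000101)
  Repeated squaring mod 139: 65^1 = 65, 65^2 = 55, 65^4 = 106, 65^8 = 116, 65^16 = 112, 65^32 = 34, 65^64 = 44
  65^69 = 65^64 * 65^4 * 65^1 = 44 * 106 * 65 mod 139
    44 * 106 = 4664 = 77 mod 139
    77 * 65 = 5005 = 1 mod 139
  65^69 = 1 mod 139
Result 1: 65 is a quadratic residue mod 139.
65^69 mod 139 = 1

1


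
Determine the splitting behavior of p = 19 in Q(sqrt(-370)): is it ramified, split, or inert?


K = Q(sqrt(-370)). Since d mod 4 = 2, disc(K) = -1480.
Check p | disc: -1480 mod 19 = 2.
p does not divide disc. Compute Legendre symbol (d/p):
10^((19-1)/2) mod 19 = -1
(d/p) = -1, so p is inert: (p) stays prime with e=1, f=2, g=1.
Therefore p is inert.

inert


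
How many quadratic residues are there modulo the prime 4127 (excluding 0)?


For prime p, the number of non-zero quadratic residues is (p-1)/2.
= (4127-1)/2
= 2063

2063


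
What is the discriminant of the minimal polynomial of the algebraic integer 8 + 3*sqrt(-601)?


The element 8 + 3*sqrt(-601) has minimal polynomial:
x^2 - 16*x + 5473
Discriminant = (-16)^2 - 4*(5473)
= 256 - 21892
= -21636

-21636


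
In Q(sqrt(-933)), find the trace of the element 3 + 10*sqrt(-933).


Tr(a + b*sqrt(d)) = (a + b*sqrt(d)) + (a - b*sqrt(d)) = 2a
= 2 * (3)
= 6

6


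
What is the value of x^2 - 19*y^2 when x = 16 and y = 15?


x^2 - d*y^2
= 16^2 - 19*15^2
= 256 - 4275
= -4019

-4019


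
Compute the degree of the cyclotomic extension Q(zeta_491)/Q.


The degree equals Euler's totient phi(491).
491 = 491
phi(491) = 490

490


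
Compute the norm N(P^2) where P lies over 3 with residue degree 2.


N(P^a) = p^(a*f)
= 3^(2*2)
= 3^4
= 81

81


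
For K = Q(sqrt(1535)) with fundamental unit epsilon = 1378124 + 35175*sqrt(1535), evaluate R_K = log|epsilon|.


epsilon = 1378124 + 35175*sqrt(1535)
= 2.7562e+06
R = ln(2.7562e+06)
= 14.8294

14.8294


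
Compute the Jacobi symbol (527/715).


Compute (527/715) via quadratic reciprocity:
  reciprocity: (527/715) -> -(715/527)
  reduce: (188/527)
  pull out 2: (2/527) = +1  (since 527 mod 8 = 7)
  pull out 2: (2/527) = +1  (since 527 mod 8 = 7)
  reciprocity: (47/527) -> -(527/47)
  reduce: (10/47)
  pull out 2: (2/47) = +1  (since 47 mod 8 = 7)
  reciprocity: (5/47) -> +(47/5)
  reduce: (2/5)
  pull out 2: (2/5) = -1  (since 5 mod 8 = 5)
  (1/5) = 1
Product of signs = -1

-1


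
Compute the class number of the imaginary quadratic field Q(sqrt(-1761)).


K = Q(sqrt(-1761)). d mod 4 = 3, so D = disc(K) = 4d = -7044
h(K) equals the number of primitive reduced positive-definite forms (a, b, c) = a*x^2 + b*x*y + c*y^2 with b^2 - 4ac = D,
where reduced means |b| <= a <= c, with b >= 0 whenever |b| = a or a = c, and primitive means gcd(a, b, c) = 1.
Reduced forces 3a^2 <= |D| = 7044, so 1 <= a <= 48; b must have the parity of D, and c = (b^2 - D)/(4a) must be an integer >= a.
Enumerate a = 1..48, b in [-a, a]:
  a=1: (1, 0, 1761)  [1]
  a=2: (2, 2, 881)  [1]
  a=3: (3, 0, 587)  [1]
  a=4: none
  a=5: (5, -4, 353), (5, 4, 353)  [2]
  a=6: (6, 6, 295)  [1]
  a=7..9: none
  a=10: (10, -6, 177), (10, 6, 177)  [2]
  a=11..14: none
  a=15: (15, -6, 118), (15, 6, 118)  [2]
  a=16..18: none
  a=19: (19, -10, 94), (19, 10, 94)  [2]
  a=20..24: none
  a=25: (25, -16, 73), (25, 16, 73)  [2]
  a=26..29: none
  a=30: (30, -6, 59), (30, 6, 59)  [2]
  a=31..37: none
  a=38: (38, -10, 47), (38, 10, 47)  [2]
  a=39..40: none
  a=41: (41, -34, 50), (41, 34, 50)  [2]
  a=42..48: none
Total reduced forms: 1 + 1 + 1 + 2 + 1 + 2 + 2 + 2 + 2 + 2 + 2 + 2 = 20
h = 20

20


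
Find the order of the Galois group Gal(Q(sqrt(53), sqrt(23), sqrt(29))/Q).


The 3 square roots of distinct primes are multiplicatively independent over Q,
so [K:Q] = 2^3 and Gal(K/Q) is isomorphic to (Z/2Z)^3.
|Gal| = 2^3 = 8

8


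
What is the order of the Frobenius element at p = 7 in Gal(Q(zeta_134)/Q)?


The Frobenius at p in Gal(Q(zeta_n)/Q) = (Z/nZ)* is the class of p, so its order is ord_134(7), the smallest k >= 1 with 7^k = 1 mod 134.
n = 134 = 2 * 67, phi(134) = 66; the order divides phi(n).
Divisors of 66: 1, 2, 3, 6, 11, 22, 33, 66
Repeated squaring mod 134: 7^1 = 7, 7^2 = 49, 7^4 = 123, 7^8 = 121, 7^16 = 35, 7^32 = 19, 7^64 = 93
Test divisors in increasing order:
  k=1: 7^1 = 7 mod 134
  k=2: 7^2 = 49 mod 134
  k=3: 7^3 = 49 * 7 = 75 mod 134
  k=6: 7^6 = 123 * 49 = 131 mod 134
  k=11: 7^11 = 121 * 49 * 7 = 97 mod 134
  k=22: 7^22 = 35 * 123 * 49 = 29 mod 134
  k=33: 7^33 = 19 * 7 = 133 mod 134
  k=66: 7^66 = 93 * 49 = 1 mod 134  <- first divisor giving 1
Order = 66

66


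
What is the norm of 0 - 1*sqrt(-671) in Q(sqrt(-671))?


N(a + b*sqrt(d)) = a^2 - d*b^2
= (0)^2 - (-671)*(-1)^2
= 0 + 671
= 671

671


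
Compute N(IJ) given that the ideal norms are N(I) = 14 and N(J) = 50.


N(IJ) = N(I) * N(J)
= 14 * 50
= 700

700


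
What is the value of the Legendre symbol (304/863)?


p = 863 is prime, so compute (304/863) with the reciprocity algorithm (Jacobi-symbol steps: pull out 2s via (2/n), flip via reciprocity, reduce):
  pull out 2: (2/863) = +1  (since 863 mod 8 = 7)
  pull out 2: (2/863) = +1  (since 863 mod 8 = 7)
  pull out 2: (2/863) = +1  (since 863 mod 8 = 7)
  pull out 2: (2/863) = +1  (since 863 mod 8 = 7)
  reciprocity: (19/863) -> -(863/19)
  reduce: (8/19)
  pull out 2: (2/19) = -1  (since 19 mod 8 = 3)
  pull out 2: (2/19) = -1  (since 19 mod 8 = 3)
  pull out 2: (2/19) = -1  (since 19 mod 8 = 3)
  (1/19) = 1
Product of signs = 1
(304/863) = 1

1


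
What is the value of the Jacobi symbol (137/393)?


Compute (137/393) via quadratic reciprocity:
  reciprocity: (137/393) -> +(393/137)
  reduce: (119/137)
  reciprocity: (119/137) -> +(137/119)
  reduce: (18/119)
  pull out 2: (2/119) = +1  (since 119 mod 8 = 7)
  reciprocity: (9/119) -> +(119/9)
  reduce: (2/9)
  pull out 2: (2/9) = +1  (since 9 mod 8 = 1)
  (1/9) = 1
Product of signs = 1

1


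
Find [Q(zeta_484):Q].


The degree equals Euler's totient phi(484).
484 = 2^2 * 11^2
phi(484) = 220

220


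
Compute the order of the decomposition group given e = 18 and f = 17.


|D_P| = e * f
= 18 * 17
= 306

306


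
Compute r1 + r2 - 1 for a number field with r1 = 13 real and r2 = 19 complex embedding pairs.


By Dirichlet's unit theorem:
rank = r1 + r2 - 1
= 13 + 19 - 1
= 31

31


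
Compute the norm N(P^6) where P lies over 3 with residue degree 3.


N(P^a) = p^(a*f)
= 3^(6*3)
= 3^18
= 387420489

387420489


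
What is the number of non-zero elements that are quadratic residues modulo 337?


For prime p, the number of non-zero quadratic residues is (p-1)/2.
= (337-1)/2
= 168

168


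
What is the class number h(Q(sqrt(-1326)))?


K = Q(sqrt(-1326)). d mod 4 = 2, so D = disc(K) = 4d = -5304
h(K) equals the number of primitive reduced positive-definite forms (a, b, c) = a*x^2 + b*x*y + c*y^2 with b^2 - 4ac = D,
where reduced means |b| <= a <= c, with b >= 0 whenever |b| = a or a = c, and primitive means gcd(a, b, c) = 1.
Reduced forces 3a^2 <= |D| = 5304, so 1 <= a <= 42; b must have the parity of D, and c = (b^2 - D)/(4a) must be an integer >= a.
Enumerate a = 1..42, b in [-a, a]:
  a=1: (1, 0, 1326)  [1]
  a=2: (2, 0, 663)  [1]
  a=3: (3, 0, 442)  [1]
  a=4: none
  a=5: (5, -4, 266), (5, 4, 266)  [2]
  a=6: (6, 0, 221)  [1]
  a=7: (7, -4, 190), (7, 4, 190)  [2]
  a=8..9: none
  a=10: (10, -4, 133), (10, 4, 133)  [2]
  a=11: (11, -8, 122), (11, 8, 122)  [2]
  a=12: none
  a=13: (13, 0, 102)  [1]
  a=14: (14, -4, 95), (14, 4, 95)  [2]
  a=15: (15, -6, 89), (15, 6, 89)  [2]
  a=16: none
  a=17: (17, 0, 78)  [1]
  a=18: none
  a=19: (19, -4, 70), (19, 4, 70)  [2]
  a=20: none
  a=21: (21, -18, 67), (21, 18, 67)  [2]
  a=22: (22, -8, 61), (22, 8, 61)  [2]
  a=23: (23, -20, 62), (23, 20, 62)  [2]
  a=24: none
  a=25: (25, -14, 55), (25, 14, 55)  [2]
  a=26: (26, 0, 51)  [1]
  a=27..29: none
  a=30: (30, -24, 49), (30, 24, 49)  [2]
  a=31: (31, -20, 46), (31, 20, 46)  [2]
  a=32: none
  a=33: (33, -30, 47), (33, 30, 47)  [2]
  a=34: (34, 0, 39)  [1]
  a=35: (35, -24, 42), (35, -4, 38), (35, 4, 38), (35, 24, 42)  [4]
  a=36..42: none
Total reduced forms: 1 + 1 + 1 + 2 + 1 + 2 + 2 + 2 + 1 + 2 + 2 + 1 + 2 + 2 + 2 + 2 + 2 + 1 + 2 + 2 + 2 + 1 + 4 = 40
h = 40

40


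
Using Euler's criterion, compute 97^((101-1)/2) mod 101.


p = 101 is prime and the exponent is (p-1)/2 = 50, so by Euler's criterion 97^50 = (97/101) = +1 or -1 mod 101.
Compute by square-and-multiply:
  50 = 32 + 16 + 2 (binary 110010)
  Repeated squaring mod 101: 97^1 = 97, 97^2 = 16, 97^4 = 54, 97^8 = 88, 97^16 = 68, 97^32 = 79
  97^50 = 97^32 * 97^16 * 97^2 = 79 * 68 * 16 mod 101
    79 * 68 = 5372 = 19 mod 101
    19 * 16 = 304 = 1 mod 101
  97^50 = 1 mod 101
Result 1: 97 is a quadratic residue mod 101.
97^50 mod 101 = 1

1


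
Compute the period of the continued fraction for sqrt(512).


Run the CF algorithm for sqrt(512).
a_0 = floor(sqrt(512)) = 22; set m_0=0, q_0=1.
Recurrence: m' = q*a - m,  q' = (d - m'^2)/q,  a' = floor((a_0 + m')/q').
  step 1: m=22, q=28, a=1
  step 2: m=6, q=17, a=1
  step 3: m=11, q=23, a=1
  step 4: m=12, q=16, a=2
  step 5: m=20, q=7, a=6
  step 6: m=22, q=4, a=11
  step 7: m=22, q=7, a=6
  step 8: m=20, q=16, a=2
  step 9: m=12, q=23, a=1
  step 10: m=11, q=17, a=1
  step 11: m=6, q=28, a=1
  step 12: m=22, q=1, a=44
a_12 = 2*a_0 = 44, so the period closes here.
sqrt(512) = [22; 1, 1, 1, 2, 6, 11, 6, 2, 1, 1, 1, 44]
Period length = 12

12


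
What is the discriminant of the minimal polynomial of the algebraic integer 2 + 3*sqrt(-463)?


The element 2 + 3*sqrt(-463) has minimal polynomial:
x^2 - 4*x + 4171
Discriminant = (-4)^2 - 4*(4171)
= 16 - 16684
= -16668

-16668
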